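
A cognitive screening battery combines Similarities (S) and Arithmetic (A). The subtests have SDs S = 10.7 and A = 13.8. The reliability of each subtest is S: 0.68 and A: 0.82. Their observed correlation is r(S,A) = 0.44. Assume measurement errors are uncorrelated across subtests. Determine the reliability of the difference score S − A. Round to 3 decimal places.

0.595

Var(S−A) = 10.7² + 13.8² − 2·10.7·13.8·0.44 = 304.93 − 129.941 = 174.989.
With uncorrelated errors the cross-covariances are all true-score covariance, so they carry over unchanged; only the diagonal terms shrink to ρᵢσᵢ².
True-score variance = [10.7²·0.68 + 13.8²·0.82] − 129.941 = 234.014 − 129.941 = 104.073.
Reliability = 104.073 / 174.989 = 0.595.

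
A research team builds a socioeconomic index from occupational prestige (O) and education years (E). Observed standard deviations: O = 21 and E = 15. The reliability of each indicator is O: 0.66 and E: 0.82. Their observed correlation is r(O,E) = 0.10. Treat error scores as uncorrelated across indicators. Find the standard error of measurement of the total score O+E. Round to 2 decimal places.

13.80

Var(total) = 666 + 63 = 729.
True-score variance = 475.56 + 63 = 538.56, so reliability = 0.7388.
Error variance = 729 − 538.56 = 190.44; SEM = √190.44 = 13.80.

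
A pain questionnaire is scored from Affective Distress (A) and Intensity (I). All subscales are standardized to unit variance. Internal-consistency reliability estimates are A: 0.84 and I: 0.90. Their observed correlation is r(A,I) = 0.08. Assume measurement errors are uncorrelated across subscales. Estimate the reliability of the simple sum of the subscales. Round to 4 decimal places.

0.8796

Var(A+I) = 2 + 2·[0.08] = 2 + 0.16 = 2.16.
Because errors are independent across components, Cov(Tᵢ,Tⱼ) = Cov(Xᵢ,Xⱼ); the off-diagonal part of the true-score variance is the same as above.
True-score variance = [0.84 + 0.90] + 0.16 = 1.74 + 0.16 = 1.9.
Reliability = 1.9 / 2.16 = 0.8796.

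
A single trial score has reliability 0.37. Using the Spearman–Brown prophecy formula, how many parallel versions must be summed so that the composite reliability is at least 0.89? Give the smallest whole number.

14

k ≥ ρ*(1−ρ₁)/(ρ₁(1−ρ*)) = 0.89·0.63 / (0.37·0.11) = 13.776.
Smallest integer k = 14.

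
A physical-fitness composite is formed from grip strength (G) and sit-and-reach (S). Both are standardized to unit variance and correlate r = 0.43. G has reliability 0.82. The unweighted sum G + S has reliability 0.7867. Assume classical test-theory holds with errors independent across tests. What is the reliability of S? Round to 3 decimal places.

0.570

Var(G+S) = 2 + 2·0.43 = 2.860.
True-score variance = ρ_G + ρ_S + 2·0.43, so 0.7867 = (0.82 + ρ_S + 0.86) / 2.860.
ρ_S = 0.7867·2.860 − 0.82 − 0.86 = 0.570.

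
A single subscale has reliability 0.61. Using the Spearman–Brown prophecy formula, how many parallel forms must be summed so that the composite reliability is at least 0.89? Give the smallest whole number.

6

k ≥ ρ*(1−ρ₁)/(ρ₁(1−ρ*)) = 0.89·0.39 / (0.61·0.11) = 5.173.
Smallest integer k = 6.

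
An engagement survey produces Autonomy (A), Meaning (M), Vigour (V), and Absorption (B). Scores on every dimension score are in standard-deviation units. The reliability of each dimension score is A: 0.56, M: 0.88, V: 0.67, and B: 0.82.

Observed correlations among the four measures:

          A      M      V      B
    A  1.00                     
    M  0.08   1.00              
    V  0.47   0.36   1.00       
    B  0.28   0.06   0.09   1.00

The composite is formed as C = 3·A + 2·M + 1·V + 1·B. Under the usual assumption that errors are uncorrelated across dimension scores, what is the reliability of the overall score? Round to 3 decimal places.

0.778

Var(C) = 3² + 2² + 1 + 1 + 2·[6·0.08 + 3·0.47 + 3·0.28 + 2·0.36 + 2·0.06 + 0.09] = 15 + 7.32 = 22.32.
Because errors are independent across components, Cov(Tᵢ,Tⱼ) = Cov(Xᵢ,Xⱼ); the off-diagonal part of the true-score variance is the same as above.
True-score variance = [3²·0.56 + 2²·0.88 + 0.67 + 0.82] + 7.32 = 10.05 + 7.32 = 17.37.
Reliability = 17.37 / 22.32 = 0.778.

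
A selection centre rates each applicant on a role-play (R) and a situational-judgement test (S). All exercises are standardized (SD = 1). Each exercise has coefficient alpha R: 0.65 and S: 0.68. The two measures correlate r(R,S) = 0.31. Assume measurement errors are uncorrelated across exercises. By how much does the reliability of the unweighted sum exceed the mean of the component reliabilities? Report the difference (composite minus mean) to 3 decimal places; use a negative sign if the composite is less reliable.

0.079

Var(sum) = 2 + 0.62 = 2.62; true-score variance = 1.33 + 0.62 = 1.95; composite reliability = 0.7443.
Mean component reliability = 0.6650.
Difference = 0.7443 − 0.6650 = 0.079.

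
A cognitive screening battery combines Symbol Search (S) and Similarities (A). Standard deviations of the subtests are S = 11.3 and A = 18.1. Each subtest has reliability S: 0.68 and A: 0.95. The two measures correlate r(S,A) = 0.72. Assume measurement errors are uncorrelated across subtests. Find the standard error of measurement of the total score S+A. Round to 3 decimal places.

Var(total) = 455.3 + 294.523 = 749.823.
True-score variance = 398.059 + 294.523 = 692.582, so reliability = 0.9237.
Error variance = 749.823 − 692.582 = 57.2413; SEM = √57.2413 = 7.566.

7.566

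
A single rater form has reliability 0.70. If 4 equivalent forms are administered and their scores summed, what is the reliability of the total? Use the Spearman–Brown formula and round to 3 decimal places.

ρ_k = kρ / (1 + (k−1)ρ) = 4·0.70 / (1 + 3·0.70) = 2.800 / 3.100 = 0.903.

0.903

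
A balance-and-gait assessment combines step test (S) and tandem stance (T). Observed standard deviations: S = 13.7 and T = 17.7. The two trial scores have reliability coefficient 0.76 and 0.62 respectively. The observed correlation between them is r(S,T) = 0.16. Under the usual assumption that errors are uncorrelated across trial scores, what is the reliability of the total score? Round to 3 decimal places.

Var(S+T) = 13.7² + 17.7² + 2·[13.7·17.7·0.16] = 500.98 + 77.5968 = 578.577.
Because errors are independent across components, Cov(Tᵢ,Tⱼ) = Cov(Xᵢ,Xⱼ); the off-diagonal part of the true-score variance is the same as above.
True-score variance = [13.7²·0.76 + 17.7²·0.62] + 77.5968 = 336.884 + 77.5968 = 414.481.
Reliability = 414.481 / 578.577 = 0.716.

0.716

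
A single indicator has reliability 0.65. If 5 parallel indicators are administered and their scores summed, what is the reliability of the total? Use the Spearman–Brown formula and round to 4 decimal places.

0.9028

ρ_k = kρ / (1 + (k−1)ρ) = 5·0.65 / (1 + 4·0.65) = 3.250 / 3.600 = 0.9028.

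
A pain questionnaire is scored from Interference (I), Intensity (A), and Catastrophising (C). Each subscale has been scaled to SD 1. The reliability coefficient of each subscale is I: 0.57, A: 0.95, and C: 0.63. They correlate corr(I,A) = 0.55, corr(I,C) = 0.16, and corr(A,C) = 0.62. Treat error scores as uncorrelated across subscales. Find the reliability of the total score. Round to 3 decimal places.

0.850

Var(I+A+C) = 3 + 2·[0.55 + 0.16 + 0.62] = 3 + 2.66 = 5.66.
Because errors are independent across components, Cov(Tᵢ,Tⱼ) = Cov(Xᵢ,Xⱼ); the off-diagonal part of the true-score variance is the same as above.
True-score variance = [0.57 + 0.95 + 0.63] + 2.66 = 2.15 + 2.66 = 4.81.
Reliability = 4.81 / 5.66 = 0.850.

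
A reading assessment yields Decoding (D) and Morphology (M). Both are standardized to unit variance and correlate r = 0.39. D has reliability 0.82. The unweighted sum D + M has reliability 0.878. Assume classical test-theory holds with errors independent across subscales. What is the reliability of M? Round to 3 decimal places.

Var(D+M) = 2 + 2·0.39 = 2.780.
True-score variance = ρ_D + ρ_M + 2·0.39, so 0.878 = (0.82 + ρ_M + 0.78) / 2.780.
ρ_M = 0.878·2.780 − 0.82 − 0.78 = 0.841.

0.841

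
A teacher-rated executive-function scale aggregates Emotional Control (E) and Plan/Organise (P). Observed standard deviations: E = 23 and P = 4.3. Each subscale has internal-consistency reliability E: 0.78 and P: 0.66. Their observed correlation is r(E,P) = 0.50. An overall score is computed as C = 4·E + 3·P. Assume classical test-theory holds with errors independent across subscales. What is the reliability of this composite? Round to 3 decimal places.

Var(C) = 4²·23² + 3²·4.3² + 2·[12·23·4.3·0.50] = 8630.41 + 1186.8 = 9817.21.
Under uncorrelated errors the observed covariances equal the true-score covariances, so only the own-variance terms attenuate.
True-score variance = [4²·23²·0.78 + 3²·4.3²·0.66] + 1186.8 = 6711.75 + 1186.8 = 7898.55.
Reliability = 7898.55 / 9817.21 = 0.805.

0.805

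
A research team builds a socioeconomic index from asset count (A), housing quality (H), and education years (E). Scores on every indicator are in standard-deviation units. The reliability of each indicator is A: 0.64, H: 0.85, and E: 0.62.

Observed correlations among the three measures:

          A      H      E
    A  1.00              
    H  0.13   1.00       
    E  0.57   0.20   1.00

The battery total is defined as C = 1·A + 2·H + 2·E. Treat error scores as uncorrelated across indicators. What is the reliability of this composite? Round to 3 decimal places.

0.815

Var(C) = 1 + 2² + 2² + 2·[2·0.13 + 2·0.57 + 4·0.20] = 9 + 4.4 = 13.4.
Under uncorrelated errors the observed covariances equal the true-score covariances, so only the own-variance terms attenuate.
True-score variance = [0.64 + 2²·0.85 + 2²·0.62] + 4.4 = 6.52 + 4.4 = 10.92.
Reliability = 10.92 / 13.4 = 0.815.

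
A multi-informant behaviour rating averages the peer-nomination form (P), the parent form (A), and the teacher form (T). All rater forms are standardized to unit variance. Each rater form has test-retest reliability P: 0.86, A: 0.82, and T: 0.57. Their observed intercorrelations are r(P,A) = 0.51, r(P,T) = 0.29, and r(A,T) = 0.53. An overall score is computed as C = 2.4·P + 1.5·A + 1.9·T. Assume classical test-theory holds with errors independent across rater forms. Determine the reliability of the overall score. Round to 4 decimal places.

Var(C) = 2.4² + 1.5² + 1.9² + 2·[3.6·0.51 + 4.56·0.29 + 2.85·0.53] = 11.62 + 9.3378 = 20.9578.
With uncorrelated errors the cross-covariances are all true-score covariance, so they carry over unchanged; only the diagonal terms shrink to ρᵢσᵢ².
True-score variance = [2.4²·0.86 + 1.5²·0.82 + 1.9²·0.57] + 9.3378 = 8.8563 + 9.3378 = 18.1941.
Reliability = 18.1941 / 20.9578 = 0.8681.

0.8681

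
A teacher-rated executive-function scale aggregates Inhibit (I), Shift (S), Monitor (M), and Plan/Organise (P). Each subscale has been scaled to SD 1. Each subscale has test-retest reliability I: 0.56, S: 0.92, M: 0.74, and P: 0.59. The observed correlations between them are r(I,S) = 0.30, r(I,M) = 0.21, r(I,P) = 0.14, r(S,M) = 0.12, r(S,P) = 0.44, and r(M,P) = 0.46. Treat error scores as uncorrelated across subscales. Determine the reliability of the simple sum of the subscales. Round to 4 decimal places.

0.8379

Var(I+S+M+P) = 4 + 2·[0.30 + 0.21 + 0.14 + 0.12 + 0.44 + 0.46] = 4 + 3.34 = 7.34.
Under uncorrelated errors the observed covariances equal the true-score covariances, so only the own-variance terms attenuate.
True-score variance = [0.56 + 0.92 + 0.74 + 0.59] + 3.34 = 2.81 + 3.34 = 6.15.
Reliability = 6.15 / 7.34 = 0.8379.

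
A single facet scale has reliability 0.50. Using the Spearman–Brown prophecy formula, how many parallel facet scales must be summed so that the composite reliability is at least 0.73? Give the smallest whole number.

k ≥ ρ*(1−ρ₁)/(ρ₁(1−ρ*)) = 0.73·0.50 / (0.50·0.27) = 2.704.
Smallest integer k = 3.

3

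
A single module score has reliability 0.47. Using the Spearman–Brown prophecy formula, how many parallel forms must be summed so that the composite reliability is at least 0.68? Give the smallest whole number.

k ≥ ρ*(1−ρ₁)/(ρ₁(1−ρ*)) = 0.68·0.53 / (0.47·0.32) = 2.396.
Smallest integer k = 3.

3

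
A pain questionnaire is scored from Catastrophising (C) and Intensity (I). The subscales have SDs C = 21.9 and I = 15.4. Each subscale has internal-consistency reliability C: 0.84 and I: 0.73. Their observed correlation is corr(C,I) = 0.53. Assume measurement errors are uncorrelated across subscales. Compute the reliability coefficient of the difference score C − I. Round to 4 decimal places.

Var(C−I) = 21.9² + 15.4² − 2·21.9·15.4·0.53 = 716.77 − 357.496 = 359.274.
Because errors are independent across components, Cov(Tᵢ,Tⱼ) = Cov(Xᵢ,Xⱼ); the off-diagonal part of the true-score variance is the same as above.
True-score variance = [21.9²·0.84 + 15.4²·0.73] − 357.496 = 575.999 − 357.496 = 218.504.
Reliability = 218.504 / 359.274 = 0.6082.

0.6082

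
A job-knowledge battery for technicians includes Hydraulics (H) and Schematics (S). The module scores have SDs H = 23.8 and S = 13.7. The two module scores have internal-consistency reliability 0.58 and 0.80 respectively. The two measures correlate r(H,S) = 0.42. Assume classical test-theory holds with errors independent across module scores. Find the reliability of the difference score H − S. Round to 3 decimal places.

Var(H−S) = 23.8² + 13.7² − 2·23.8·13.7·0.42 = 754.13 − 273.89 = 480.24.
With uncorrelated errors the cross-covariances are all true-score covariance, so they carry over unchanged; only the diagonal terms shrink to ρᵢσᵢ².
True-score variance = [23.8²·0.58 + 13.7²·0.80] − 273.89 = 478.687 − 273.89 = 204.797.
Reliability = 204.797 / 480.24 = 0.426.

0.426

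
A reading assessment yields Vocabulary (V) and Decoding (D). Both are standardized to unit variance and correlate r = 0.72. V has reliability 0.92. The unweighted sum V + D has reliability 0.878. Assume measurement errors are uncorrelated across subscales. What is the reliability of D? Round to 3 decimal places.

0.660

Var(V+D) = 2 + 2·0.72 = 3.440.
True-score variance = ρ_V + ρ_D + 2·0.72, so 0.878 = (0.92 + ρ_D + 1.44) / 3.440.
ρ_D = 0.878·3.440 − 0.92 − 1.44 = 0.660.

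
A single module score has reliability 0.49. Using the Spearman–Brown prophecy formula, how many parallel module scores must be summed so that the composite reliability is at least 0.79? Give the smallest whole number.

k ≥ ρ*(1−ρ₁)/(ρ₁(1−ρ*)) = 0.79·0.51 / (0.49·0.21) = 3.915.
Smallest integer k = 4.

4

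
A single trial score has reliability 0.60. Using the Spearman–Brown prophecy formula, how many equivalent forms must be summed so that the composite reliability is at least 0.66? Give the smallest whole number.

2

k ≥ ρ*(1−ρ₁)/(ρ₁(1−ρ*)) = 0.66·0.40 / (0.60·0.34) = 1.294.
Smallest integer k = 2.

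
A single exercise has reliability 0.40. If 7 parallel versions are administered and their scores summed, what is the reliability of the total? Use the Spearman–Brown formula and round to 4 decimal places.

ρ_k = kρ / (1 + (k−1)ρ) = 7·0.40 / (1 + 6·0.40) = 2.800 / 3.400 = 0.8235.

0.8235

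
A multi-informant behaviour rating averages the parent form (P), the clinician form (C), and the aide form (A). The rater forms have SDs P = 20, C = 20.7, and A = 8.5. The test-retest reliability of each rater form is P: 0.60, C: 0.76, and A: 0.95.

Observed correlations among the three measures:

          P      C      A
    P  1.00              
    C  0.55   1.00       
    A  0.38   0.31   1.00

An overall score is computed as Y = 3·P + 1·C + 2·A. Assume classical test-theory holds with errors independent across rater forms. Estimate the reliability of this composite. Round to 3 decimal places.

Var(Y) = 3²·20² + 20.7² + 2²·8.5² + 2·[3·20·20.7·0.55 + 6·20·8.5·0.38 + 2·20.7·8.5·0.31] = 4317.49 + 2359.58 = 6677.07.
Under uncorrelated errors the observed covariances equal the true-score covariances, so only the own-variance terms attenuate.
True-score variance = [3²·20²·0.60 + 20.7²·0.76 + 2²·8.5²·0.95] + 2359.58 = 2760.2 + 2359.58 = 5119.78.
Reliability = 5119.78 / 6677.07 = 0.767.

0.767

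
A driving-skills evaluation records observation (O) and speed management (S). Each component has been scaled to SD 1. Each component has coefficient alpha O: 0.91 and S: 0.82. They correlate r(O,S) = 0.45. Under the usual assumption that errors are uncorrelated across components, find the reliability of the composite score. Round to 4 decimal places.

Var(O+S) = 2 + 2·[0.45] = 2 + 0.9 = 2.9.
Under uncorrelated errors the observed covariances equal the true-score covariances, so only the own-variance terms attenuate.
True-score variance = [0.91 + 0.82] + 0.9 = 1.73 + 0.9 = 2.63.
Reliability = 2.63 / 2.9 = 0.9069.

0.9069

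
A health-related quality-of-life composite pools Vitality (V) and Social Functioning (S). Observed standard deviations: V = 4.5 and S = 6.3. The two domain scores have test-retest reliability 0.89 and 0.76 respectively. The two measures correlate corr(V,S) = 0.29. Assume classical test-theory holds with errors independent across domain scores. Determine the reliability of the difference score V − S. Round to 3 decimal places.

0.730

Var(V−S) = 4.5² + 6.3² − 2·4.5·6.3·0.29 = 59.94 − 16.443 = 43.497.
Because errors are independent across components, Cov(Tᵢ,Tⱼ) = Cov(Xᵢ,Xⱼ); the off-diagonal part of the true-score variance is the same as above.
True-score variance = [4.5²·0.89 + 6.3²·0.76] − 16.443 = 48.1869 − 16.443 = 31.7439.
Reliability = 31.7439 / 43.497 = 0.730.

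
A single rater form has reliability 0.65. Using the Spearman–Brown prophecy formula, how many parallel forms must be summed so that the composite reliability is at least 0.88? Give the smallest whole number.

4

k ≥ ρ*(1−ρ₁)/(ρ₁(1−ρ*)) = 0.88·0.35 / (0.65·0.12) = 3.949.
Smallest integer k = 4.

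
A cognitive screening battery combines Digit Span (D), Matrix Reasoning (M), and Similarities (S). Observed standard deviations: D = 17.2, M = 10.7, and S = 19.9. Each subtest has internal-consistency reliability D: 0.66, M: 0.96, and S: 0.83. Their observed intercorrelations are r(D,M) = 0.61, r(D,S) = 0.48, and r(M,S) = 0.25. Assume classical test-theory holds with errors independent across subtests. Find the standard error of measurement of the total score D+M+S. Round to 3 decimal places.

13.133

Var(total) = 806.34 + 659.583 = 1465.92.
True-score variance = 633.853 + 659.583 = 1293.44, so reliability = 0.8823.
Error variance = 1465.92 − 1293.44 = 172.487; SEM = √172.487 = 13.133.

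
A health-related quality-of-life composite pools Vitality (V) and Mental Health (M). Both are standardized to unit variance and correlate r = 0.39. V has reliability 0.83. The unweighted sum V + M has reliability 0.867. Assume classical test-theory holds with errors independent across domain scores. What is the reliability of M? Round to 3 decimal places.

Var(V+M) = 2 + 2·0.39 = 2.780.
True-score variance = ρ_V + ρ_M + 2·0.39, so 0.867 = (0.83 + ρ_M + 0.78) / 2.780.
ρ_M = 0.867·2.780 − 0.83 − 0.78 = 0.800.

0.800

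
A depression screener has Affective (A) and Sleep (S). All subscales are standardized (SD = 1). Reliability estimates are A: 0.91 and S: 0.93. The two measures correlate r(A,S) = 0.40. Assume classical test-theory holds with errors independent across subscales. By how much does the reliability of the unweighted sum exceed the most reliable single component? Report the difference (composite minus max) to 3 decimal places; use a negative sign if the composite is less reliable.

Var(sum) = 2 + 0.8 = 2.8; true-score variance = 1.84 + 0.8 = 2.64; composite reliability = 0.9429.
Max component reliability = 0.9300.
Difference = 0.9429 − 0.9300 = 0.013.

0.013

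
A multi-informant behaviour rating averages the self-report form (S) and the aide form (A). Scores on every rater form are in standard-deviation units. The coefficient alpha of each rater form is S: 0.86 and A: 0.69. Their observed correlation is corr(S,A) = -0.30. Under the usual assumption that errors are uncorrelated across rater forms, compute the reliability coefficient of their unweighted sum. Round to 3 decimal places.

Var(S+A) = 2 + 2·[(-0.30)] = 2 − 0.6 = 1.4.
Under uncorrelated errors the observed covariances equal the true-score covariances, so only the own-variance terms attenuate.
True-score variance = [0.86 + 0.69] − 0.6 = 1.55 − 0.6 = 0.95.
Reliability = 0.95 / 1.4 = 0.679.

0.679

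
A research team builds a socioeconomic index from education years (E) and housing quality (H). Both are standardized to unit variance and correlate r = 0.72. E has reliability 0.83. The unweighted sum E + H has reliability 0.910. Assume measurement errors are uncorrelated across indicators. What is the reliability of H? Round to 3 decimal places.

0.860

Var(E+H) = 2 + 2·0.72 = 3.440.
True-score variance = ρ_E + ρ_H + 2·0.72, so 0.910 = (0.83 + ρ_H + 1.44) / 3.440.
ρ_H = 0.910·3.440 − 0.83 − 1.44 = 0.860.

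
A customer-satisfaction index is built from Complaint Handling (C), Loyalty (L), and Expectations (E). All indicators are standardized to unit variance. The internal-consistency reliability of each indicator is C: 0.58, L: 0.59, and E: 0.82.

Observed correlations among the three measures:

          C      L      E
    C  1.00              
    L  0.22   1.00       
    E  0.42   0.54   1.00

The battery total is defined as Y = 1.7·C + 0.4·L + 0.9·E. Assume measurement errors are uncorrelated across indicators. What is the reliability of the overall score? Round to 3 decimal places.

Var(Y) = 1.7² + 0.4² + 0.9² + 2·[0.68·0.22 + 1.53·0.42 + 0.36·0.54] = 3.86 + 1.9732 = 5.8332.
With uncorrelated errors the cross-covariances are all true-score covariance, so they carry over unchanged; only the diagonal terms shrink to ρᵢσᵢ².
True-score variance = [1.7²·0.58 + 0.4²·0.59 + 0.9²·0.82] + 1.9732 = 2.4348 + 1.9732 = 4.408.
Reliability = 4.408 / 5.8332 = 0.756.

0.756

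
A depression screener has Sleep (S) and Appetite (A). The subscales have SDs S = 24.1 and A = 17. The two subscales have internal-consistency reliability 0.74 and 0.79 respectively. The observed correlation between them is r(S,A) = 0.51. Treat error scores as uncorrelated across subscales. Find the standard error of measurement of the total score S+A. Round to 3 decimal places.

14.550

Var(total) = 869.81 + 417.894 = 1287.7.
True-score variance = 658.109 + 417.894 = 1076, so reliability = 0.8356.
Error variance = 1287.7 − 1076 = 211.701; SEM = √211.701 = 14.550.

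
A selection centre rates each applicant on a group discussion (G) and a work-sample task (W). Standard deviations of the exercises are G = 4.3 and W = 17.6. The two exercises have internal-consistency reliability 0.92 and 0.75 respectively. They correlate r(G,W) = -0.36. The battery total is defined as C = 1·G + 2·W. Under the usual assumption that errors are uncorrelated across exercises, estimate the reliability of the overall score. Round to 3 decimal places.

Var(C) = 4.3² + 2²·17.6² + 2·[2·4.3·17.6·(-0.36)] = 1257.53 − 108.979 = 1148.55.
Under uncorrelated errors the observed covariances equal the true-score covariances, so only the own-variance terms attenuate.
True-score variance = [4.3²·0.92 + 2²·17.6²·0.75] − 108.979 = 946.291 − 108.979 = 837.312.
Reliability = 837.312 / 1148.55 = 0.729.

0.729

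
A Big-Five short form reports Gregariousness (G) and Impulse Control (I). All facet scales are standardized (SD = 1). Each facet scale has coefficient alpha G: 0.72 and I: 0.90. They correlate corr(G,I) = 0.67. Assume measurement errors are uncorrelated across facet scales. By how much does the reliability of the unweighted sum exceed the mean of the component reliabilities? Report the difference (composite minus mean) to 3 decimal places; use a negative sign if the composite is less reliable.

Var(sum) = 2 + 1.34 = 3.34; true-score variance = 1.62 + 1.34 = 2.96; composite reliability = 0.8862.
Mean component reliability = 0.8100.
Difference = 0.8862 − 0.8100 = 0.076.

0.076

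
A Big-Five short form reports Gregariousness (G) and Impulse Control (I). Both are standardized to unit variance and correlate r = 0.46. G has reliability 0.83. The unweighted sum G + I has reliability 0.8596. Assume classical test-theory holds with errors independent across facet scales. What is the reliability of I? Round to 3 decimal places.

Var(G+I) = 2 + 2·0.46 = 2.920.
True-score variance = ρ_G + ρ_I + 2·0.46, so 0.8596 = (0.83 + ρ_I + 0.92) / 2.920.
ρ_I = 0.8596·2.920 − 0.83 − 0.92 = 0.760.

0.760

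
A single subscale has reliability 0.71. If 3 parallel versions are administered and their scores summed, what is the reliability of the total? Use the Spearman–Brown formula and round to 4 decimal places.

0.8802

ρ_k = kρ / (1 + (k−1)ρ) = 3·0.71 / (1 + 2·0.71) = 2.130 / 2.420 = 0.8802.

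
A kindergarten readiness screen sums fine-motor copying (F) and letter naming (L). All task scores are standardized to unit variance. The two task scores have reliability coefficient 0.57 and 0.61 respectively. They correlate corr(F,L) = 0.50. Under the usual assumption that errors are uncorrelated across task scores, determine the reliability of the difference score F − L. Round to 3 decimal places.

Var(F−L) = 1 + 1 − 2·0.50 = 2 − 1 = 1.
Under uncorrelated errors the observed covariances equal the true-score covariances, so only the own-variance terms attenuate.
True-score variance = [0.57 + 0.61] − 1 = 1.18 − 1 = 0.18.
Reliability = 0.18 / 1 = 0.180.

0.180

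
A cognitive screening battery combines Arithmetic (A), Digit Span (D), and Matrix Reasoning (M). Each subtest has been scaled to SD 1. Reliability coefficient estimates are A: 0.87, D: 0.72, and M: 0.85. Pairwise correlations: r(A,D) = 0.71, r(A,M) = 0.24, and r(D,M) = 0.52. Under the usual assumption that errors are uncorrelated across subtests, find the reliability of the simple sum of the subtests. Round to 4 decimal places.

0.9057

Var(A+D+M) = 3 + 2·[0.71 + 0.24 + 0.52] = 3 + 2.94 = 5.94.
Because errors are independent across components, Cov(Tᵢ,Tⱼ) = Cov(Xᵢ,Xⱼ); the off-diagonal part of the true-score variance is the same as above.
True-score variance = [0.87 + 0.72 + 0.85] + 2.94 = 2.44 + 2.94 = 5.38.
Reliability = 5.38 / 5.94 = 0.9057.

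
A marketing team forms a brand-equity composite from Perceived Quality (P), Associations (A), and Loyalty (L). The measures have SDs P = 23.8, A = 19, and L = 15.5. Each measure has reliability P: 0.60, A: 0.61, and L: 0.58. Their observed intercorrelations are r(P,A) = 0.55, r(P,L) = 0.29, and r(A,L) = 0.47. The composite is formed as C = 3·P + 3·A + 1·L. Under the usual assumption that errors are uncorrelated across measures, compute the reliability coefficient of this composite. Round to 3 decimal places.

Var(C) = 3²·23.8² + 3²·19² + 15.5² + 2·[9·23.8·19·0.55 + 3·23.8·15.5·0.29 + 3·19·15.5·0.47] = 8587.21 + 5949.16 = 14536.4.
With uncorrelated errors the cross-covariances are all true-score covariance, so they carry over unchanged; only the diagonal terms shrink to ρᵢσᵢ².
True-score variance = [3²·23.8²·0.60 + 3²·19²·0.61 + 15.5²·0.58] + 5949.16 = 5180.01 + 5949.16 = 11129.2.
Reliability = 11129.2 / 14536.4 = 0.766.

0.766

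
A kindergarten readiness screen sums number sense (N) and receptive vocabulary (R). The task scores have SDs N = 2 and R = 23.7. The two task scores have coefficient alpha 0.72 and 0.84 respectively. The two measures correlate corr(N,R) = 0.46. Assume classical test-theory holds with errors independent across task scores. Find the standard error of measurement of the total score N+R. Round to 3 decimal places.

9.539

Var(total) = 565.69 + 43.608 = 609.298.
True-score variance = 474.7 + 43.608 = 518.308, so reliability = 0.8507.
Error variance = 609.298 − 518.308 = 90.9904; SEM = √90.9904 = 9.539.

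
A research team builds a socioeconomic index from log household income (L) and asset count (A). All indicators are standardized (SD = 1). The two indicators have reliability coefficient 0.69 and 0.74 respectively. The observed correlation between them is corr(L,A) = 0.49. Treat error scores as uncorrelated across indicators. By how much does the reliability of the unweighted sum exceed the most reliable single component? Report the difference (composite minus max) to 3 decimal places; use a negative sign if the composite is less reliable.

Var(sum) = 2 + 0.98 = 2.98; true-score variance = 1.43 + 0.98 = 2.41; composite reliability = 0.8087.
Max component reliability = 0.7400.
Difference = 0.8087 − 0.7400 = 0.069.

0.069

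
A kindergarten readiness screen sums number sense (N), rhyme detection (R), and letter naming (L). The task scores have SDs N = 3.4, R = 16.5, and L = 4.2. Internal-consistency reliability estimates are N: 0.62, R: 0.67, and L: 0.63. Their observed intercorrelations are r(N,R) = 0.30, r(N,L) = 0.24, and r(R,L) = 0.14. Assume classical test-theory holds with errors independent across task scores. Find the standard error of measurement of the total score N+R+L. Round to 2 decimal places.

10.04

Var(total) = 301.45 + 59.9184 = 361.368.
True-score variance = 200.688 + 59.9184 = 260.606, so reliability = 0.7212.
Error variance = 361.368 − 260.606 = 100.762; SEM = √100.762 = 10.04.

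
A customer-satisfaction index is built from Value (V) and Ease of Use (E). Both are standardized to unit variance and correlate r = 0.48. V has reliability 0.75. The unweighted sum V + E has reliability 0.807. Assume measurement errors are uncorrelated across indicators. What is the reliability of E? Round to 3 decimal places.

0.679

Var(V+E) = 2 + 2·0.48 = 2.960.
True-score variance = ρ_V + ρ_E + 2·0.48, so 0.807 = (0.75 + ρ_E + 0.96) / 2.960.
ρ_E = 0.807·2.960 − 0.75 − 0.96 = 0.679.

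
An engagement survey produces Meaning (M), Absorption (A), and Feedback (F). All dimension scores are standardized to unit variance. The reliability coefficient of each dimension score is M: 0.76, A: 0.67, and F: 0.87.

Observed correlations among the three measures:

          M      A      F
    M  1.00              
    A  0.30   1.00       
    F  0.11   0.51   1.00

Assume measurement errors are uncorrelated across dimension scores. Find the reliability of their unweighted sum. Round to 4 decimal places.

0.8554

Var(M+A+F) = 3 + 2·[0.30 + 0.11 + 0.51] = 3 + 1.84 = 4.84.
With uncorrelated errors the cross-covariances are all true-score covariance, so they carry over unchanged; only the diagonal terms shrink to ρᵢσᵢ².
True-score variance = [0.76 + 0.67 + 0.87] + 1.84 = 2.3 + 1.84 = 4.14.
Reliability = 4.14 / 4.84 = 0.8554.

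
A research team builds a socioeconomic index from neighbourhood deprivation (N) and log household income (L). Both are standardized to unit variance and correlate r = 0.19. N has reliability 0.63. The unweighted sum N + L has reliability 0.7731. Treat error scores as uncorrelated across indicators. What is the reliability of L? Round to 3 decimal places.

0.830

Var(N+L) = 2 + 2·0.19 = 2.380.
True-score variance = ρ_N + ρ_L + 2·0.19, so 0.7731 = (0.63 + ρ_L + 0.38) / 2.380.
ρ_L = 0.7731·2.380 − 0.63 − 0.38 = 0.830.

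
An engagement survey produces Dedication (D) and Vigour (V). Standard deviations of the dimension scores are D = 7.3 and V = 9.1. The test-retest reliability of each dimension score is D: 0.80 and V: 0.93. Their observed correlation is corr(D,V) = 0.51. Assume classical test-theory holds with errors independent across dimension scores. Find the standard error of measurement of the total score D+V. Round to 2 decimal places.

4.06

Var(total) = 136.1 + 67.7586 = 203.859.
True-score variance = 119.645 + 67.7586 = 187.404, so reliability = 0.9193.
Error variance = 203.859 − 187.404 = 16.4547; SEM = √16.4547 = 4.06.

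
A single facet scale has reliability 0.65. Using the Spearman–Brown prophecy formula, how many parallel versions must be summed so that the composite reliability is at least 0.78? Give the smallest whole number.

k ≥ ρ*(1−ρ₁)/(ρ₁(1−ρ*)) = 0.78·0.35 / (0.65·0.22) = 1.909.
Smallest integer k = 2.

2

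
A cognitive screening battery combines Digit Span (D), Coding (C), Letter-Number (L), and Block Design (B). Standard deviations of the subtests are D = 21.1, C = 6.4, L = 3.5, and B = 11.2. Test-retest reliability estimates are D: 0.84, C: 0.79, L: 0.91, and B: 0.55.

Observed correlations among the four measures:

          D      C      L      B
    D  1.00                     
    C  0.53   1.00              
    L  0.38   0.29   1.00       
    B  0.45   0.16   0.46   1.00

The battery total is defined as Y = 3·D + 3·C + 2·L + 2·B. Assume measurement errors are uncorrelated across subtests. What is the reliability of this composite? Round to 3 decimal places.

0.884

Var(Y) = 3²·21.1² + 3²·6.4² + 2²·3.5² + 2²·11.2² + 2·[9·21.1·6.4·0.53 + 6·21.1·3.5·0.38 + 6·21.1·11.2·0.45 + 6·6.4·3.5·0.29 + 6·6.4·11.2·0.16 + 4·3.5·11.2·0.46] = 4926.29 + 3261 = 8187.29.
Because errors are independent across components, Cov(Tᵢ,Tⱼ) = Cov(Xᵢ,Xⱼ); the off-diagonal part of the true-score variance is the same as above.
True-score variance = [3²·21.1²·0.84 + 3²·6.4²·0.79 + 2²·3.5²·0.91 + 2²·11.2²·0.55] + 3261 = 3977.57 + 3261 = 7238.57.
Reliability = 7238.57 / 8187.29 = 0.884.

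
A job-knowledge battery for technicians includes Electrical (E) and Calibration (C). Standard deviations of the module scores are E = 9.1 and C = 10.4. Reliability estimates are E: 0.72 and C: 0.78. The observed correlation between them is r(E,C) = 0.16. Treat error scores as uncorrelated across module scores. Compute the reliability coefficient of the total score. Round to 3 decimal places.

0.788

Var(E+C) = 9.1² + 10.4² + 2·[9.1·10.4·0.16] = 190.97 + 30.2848 = 221.255.
Under uncorrelated errors the observed covariances equal the true-score covariances, so only the own-variance terms attenuate.
True-score variance = [9.1²·0.72 + 10.4²·0.78] + 30.2848 = 143.988 + 30.2848 = 174.273.
Reliability = 174.273 / 221.255 = 0.788.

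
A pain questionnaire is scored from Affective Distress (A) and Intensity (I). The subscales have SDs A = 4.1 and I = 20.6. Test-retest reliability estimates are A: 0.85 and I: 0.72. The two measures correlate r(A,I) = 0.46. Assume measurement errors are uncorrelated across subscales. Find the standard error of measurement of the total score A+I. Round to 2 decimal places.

11.02

Var(total) = 441.17 + 77.7032 = 518.873.
True-score variance = 319.828 + 77.7032 = 397.531, so reliability = 0.7661.
Error variance = 518.873 − 397.531 = 121.342; SEM = √121.342 = 11.02.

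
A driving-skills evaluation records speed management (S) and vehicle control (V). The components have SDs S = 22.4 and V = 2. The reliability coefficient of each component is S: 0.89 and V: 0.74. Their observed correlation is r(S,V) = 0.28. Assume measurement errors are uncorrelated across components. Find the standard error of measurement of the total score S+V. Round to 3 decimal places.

Var(total) = 505.76 + 25.088 = 530.848.
True-score variance = 449.526 + 25.088 = 474.614, so reliability = 0.8941.
Error variance = 530.848 − 474.614 = 56.2336; SEM = √56.2336 = 7.499.

7.499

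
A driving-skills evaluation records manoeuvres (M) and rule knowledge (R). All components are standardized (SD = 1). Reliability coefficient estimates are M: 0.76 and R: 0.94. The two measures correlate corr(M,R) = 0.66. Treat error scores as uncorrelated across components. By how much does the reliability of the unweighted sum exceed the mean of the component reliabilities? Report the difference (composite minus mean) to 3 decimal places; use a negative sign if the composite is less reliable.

0.060

Var(sum) = 2 + 1.32 = 3.32; true-score variance = 1.7 + 1.32 = 3.02; composite reliability = 0.9096.
Mean component reliability = 0.8500.
Difference = 0.9096 − 0.8500 = 0.060.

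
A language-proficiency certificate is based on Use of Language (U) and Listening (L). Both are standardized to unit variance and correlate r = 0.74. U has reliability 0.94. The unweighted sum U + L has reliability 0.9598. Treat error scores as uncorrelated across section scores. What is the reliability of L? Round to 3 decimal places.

0.920

Var(U+L) = 2 + 2·0.74 = 3.480.
True-score variance = ρ_U + ρ_L + 2·0.74, so 0.9598 = (0.94 + ρ_L + 1.48) / 3.480.
ρ_L = 0.9598·3.480 − 0.94 − 1.48 = 0.920.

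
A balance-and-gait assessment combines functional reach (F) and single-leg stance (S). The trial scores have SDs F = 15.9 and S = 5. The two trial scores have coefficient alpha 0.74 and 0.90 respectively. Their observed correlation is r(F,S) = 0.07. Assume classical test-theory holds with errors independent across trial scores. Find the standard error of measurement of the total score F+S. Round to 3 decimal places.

8.260

Var(total) = 277.81 + 11.13 = 288.94.
True-score variance = 209.579 + 11.13 = 220.709, so reliability = 0.7639.
Error variance = 288.94 − 220.709 = 68.2306; SEM = √68.2306 = 8.260.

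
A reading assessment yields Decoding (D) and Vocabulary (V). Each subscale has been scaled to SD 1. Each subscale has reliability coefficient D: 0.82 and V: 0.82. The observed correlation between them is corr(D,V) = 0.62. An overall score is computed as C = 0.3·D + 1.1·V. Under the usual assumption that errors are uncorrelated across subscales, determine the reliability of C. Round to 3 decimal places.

0.863

Var(C) = 0.3² + 1.1² + 2·[0.33·0.62] = 1.3 + 0.4092 = 1.7092.
With uncorrelated errors the cross-covariances are all true-score covariance, so they carry over unchanged; only the diagonal terms shrink to ρᵢσᵢ².
True-score variance = [0.3²·0.82 + 1.1²·0.82] + 0.4092 = 1.066 + 0.4092 = 1.4752.
Reliability = 1.4752 / 1.7092 = 0.863.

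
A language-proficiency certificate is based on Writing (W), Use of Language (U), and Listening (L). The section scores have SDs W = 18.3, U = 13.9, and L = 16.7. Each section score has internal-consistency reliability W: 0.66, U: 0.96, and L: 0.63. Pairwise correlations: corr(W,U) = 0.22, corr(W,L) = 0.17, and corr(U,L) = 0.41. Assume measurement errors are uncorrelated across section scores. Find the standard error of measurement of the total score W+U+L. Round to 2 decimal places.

14.99

Var(total) = 806.99 + 406.177 = 1213.17.
True-score variance = 582.21 + 406.177 = 988.387, so reliability = 0.8147.
Error variance = 1213.17 − 988.387 = 224.78; SEM = √224.78 = 14.99.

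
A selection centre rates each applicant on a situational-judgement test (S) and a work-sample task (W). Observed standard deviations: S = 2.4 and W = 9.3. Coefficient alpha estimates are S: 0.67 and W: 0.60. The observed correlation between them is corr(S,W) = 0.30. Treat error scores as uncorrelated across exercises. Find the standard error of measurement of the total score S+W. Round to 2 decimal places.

6.04

Var(total) = 92.25 + 13.392 = 105.642.
True-score variance = 55.7532 + 13.392 = 69.1452, so reliability = 0.6545.
Error variance = 105.642 − 69.1452 = 36.4968; SEM = √36.4968 = 6.04.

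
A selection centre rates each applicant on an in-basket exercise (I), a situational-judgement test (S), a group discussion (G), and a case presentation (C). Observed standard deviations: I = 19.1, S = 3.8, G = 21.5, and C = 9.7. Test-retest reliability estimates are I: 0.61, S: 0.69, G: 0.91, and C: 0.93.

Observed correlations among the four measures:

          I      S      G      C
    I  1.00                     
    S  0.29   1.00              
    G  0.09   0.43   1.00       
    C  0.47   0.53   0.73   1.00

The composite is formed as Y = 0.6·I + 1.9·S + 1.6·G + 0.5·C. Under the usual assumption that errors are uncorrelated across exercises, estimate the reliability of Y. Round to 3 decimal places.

Var(Y) = 0.6²·19.1² + 1.9²·3.8² + 1.6²·21.5² + 0.5²·9.7² + 2·[1.14·19.1·3.8·0.29 + 0.96·19.1·21.5·0.09 + 0.3·19.1·9.7·0.47 + 3.04·3.8·21.5·0.43 + 0.95·3.8·9.7·0.53 + 0.8·21.5·9.7·0.73] = 1390.34 + 665.497 = 2055.84.
Under uncorrelated errors the observed covariances equal the true-score covariances, so only the own-variance terms attenuate.
True-score variance = [0.6²·19.1²·0.61 + 1.9²·3.8²·0.69 + 1.6²·21.5²·0.91 + 0.5²·9.7²·0.93] + 665.497 = 1214.81 + 665.497 = 1880.31.
Reliability = 1880.31 / 2055.84 = 0.915.

0.915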